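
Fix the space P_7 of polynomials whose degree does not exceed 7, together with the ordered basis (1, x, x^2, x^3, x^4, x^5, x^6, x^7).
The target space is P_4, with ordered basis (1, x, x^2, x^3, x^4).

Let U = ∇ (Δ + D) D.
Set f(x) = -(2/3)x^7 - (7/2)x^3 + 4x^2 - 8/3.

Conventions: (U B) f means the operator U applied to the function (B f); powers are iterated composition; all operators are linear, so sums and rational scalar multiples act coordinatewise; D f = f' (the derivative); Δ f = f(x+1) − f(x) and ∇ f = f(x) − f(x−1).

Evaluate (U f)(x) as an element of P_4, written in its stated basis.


the result is g(x) = -280x^4 + 280x^3 - 420x^2 + 140x - 238/3

D f = -(14/3)x^6 - (21/2)x^2 + 8x
Δ D f = -28x^5 - 70x^4 - (280/3)x^3 - 70x^2 - 49x - 43/6
D D f = -28x^5 - 21x + 8
(Δ + D) D f = -56x^5 - 70x^4 - (280/3)x^3 - 70x^2 - 70x + 5/6
∇ (Δ + D) D f = -280x^4 + 280x^3 - 420x^2 + 140x - 238/3


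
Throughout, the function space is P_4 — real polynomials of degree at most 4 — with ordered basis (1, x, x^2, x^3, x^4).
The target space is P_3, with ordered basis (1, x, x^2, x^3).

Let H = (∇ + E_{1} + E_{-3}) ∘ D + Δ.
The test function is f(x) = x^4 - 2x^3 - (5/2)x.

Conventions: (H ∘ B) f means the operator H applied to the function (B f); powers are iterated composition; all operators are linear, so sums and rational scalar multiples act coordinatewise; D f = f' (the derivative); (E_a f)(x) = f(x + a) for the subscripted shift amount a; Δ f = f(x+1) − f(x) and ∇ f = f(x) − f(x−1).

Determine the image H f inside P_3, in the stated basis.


D f = 4x^3 - 6x^2 - 5/2
∇ D f = 12x^2 - 24x + 10
E_{1} D f = 4x^3 + 6x^2 - 9/2
E_{-3} D f = 4x^3 - 42x^2 + 144x - 329/2
(∇ + E_{1} + E_{-3}) D f = 8x^3 - 24x^2 + 120x - 159
Δ f = 4x^3 - 2x - 7/2
((∇ + E_{1} + E_{-3}) ∘ D + Δ) f = 12x^3 - 24x^2 + 118x - 325/2

the image equals g(x) = 12x^3 - 24x^2 + 118x - 325/2


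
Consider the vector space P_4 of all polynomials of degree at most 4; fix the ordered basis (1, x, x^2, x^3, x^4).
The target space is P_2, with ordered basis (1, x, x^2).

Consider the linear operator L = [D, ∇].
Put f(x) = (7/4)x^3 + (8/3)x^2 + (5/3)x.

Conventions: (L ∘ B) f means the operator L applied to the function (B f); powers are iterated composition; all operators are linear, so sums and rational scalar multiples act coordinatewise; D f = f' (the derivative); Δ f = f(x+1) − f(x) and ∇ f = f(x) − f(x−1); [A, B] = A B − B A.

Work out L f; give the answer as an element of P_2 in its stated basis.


∇ f = (21/4)x^2 + (1/12)x + 3/4
D ∇ f = (21/2)x + 1/12
D f = (21/4)x^2 + (16/3)x + 5/3
∇ D f = (21/2)x + 1/12
[D, ∇] f = 0

the image equals g(x) = 0


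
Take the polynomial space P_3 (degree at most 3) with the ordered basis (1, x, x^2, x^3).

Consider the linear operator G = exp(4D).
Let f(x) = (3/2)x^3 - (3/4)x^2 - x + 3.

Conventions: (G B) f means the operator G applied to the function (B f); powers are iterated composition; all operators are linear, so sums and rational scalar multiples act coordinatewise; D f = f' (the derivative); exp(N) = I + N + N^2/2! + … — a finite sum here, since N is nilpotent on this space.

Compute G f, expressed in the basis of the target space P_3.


the image equals g(x) = (3/2)x^3 + (69/4)x^2 + 65x + 83

order-1 term: 18x^2 - 6x - 4
order-2 term: 72x - 12
order-3 term: 96
the series for exp(4D) f terminates at order 3
exp(4D) f = (3/2)x^3 + (69/4)x^2 + 65x + 83


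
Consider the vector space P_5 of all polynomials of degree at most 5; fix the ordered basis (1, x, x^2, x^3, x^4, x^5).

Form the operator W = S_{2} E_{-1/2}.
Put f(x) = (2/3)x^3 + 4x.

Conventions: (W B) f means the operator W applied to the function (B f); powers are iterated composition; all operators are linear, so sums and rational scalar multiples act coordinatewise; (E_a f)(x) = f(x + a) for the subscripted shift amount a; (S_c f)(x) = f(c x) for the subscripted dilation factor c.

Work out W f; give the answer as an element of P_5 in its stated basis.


E_{-1/2} f = (2/3)x^3 - x^2 + (9/2)x - 25/12
S_{2} E_{-1/2} f = (16/3)x^3 - 4x^2 + 9x - 25/12

the image equals g(x) = (16/3)x^3 - 4x^2 + 9x - 25/12


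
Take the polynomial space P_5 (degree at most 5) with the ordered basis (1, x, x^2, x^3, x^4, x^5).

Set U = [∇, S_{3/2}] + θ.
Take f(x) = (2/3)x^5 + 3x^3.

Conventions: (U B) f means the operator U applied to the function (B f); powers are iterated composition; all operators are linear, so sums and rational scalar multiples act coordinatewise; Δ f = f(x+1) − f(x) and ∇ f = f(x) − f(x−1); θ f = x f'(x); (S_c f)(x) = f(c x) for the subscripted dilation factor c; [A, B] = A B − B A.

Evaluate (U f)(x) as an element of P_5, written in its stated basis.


the result is g(x) = (10/3)x^5 + (135/16)x^4 - (153/8)x^3 + (183/4)x^2 - (595/16)x + 553/48

S_{3/2} f = (81/16)x^5 + (81/8)x^3
∇ S_{3/2} f = (405/16)x^4 - (405/8)x^3 + 81x^2 - (891/16)x + 243/16
∇ f = (10/3)x^4 - (20/3)x^3 + (47/3)x^2 - (37/3)x + 11/3
S_{3/2} ∇ f = (135/8)x^4 - (45/2)x^3 + (141/4)x^2 - (37/2)x + 11/3
[∇, S_{3/2}] f = (135/16)x^4 - (225/8)x^3 + (183/4)x^2 - (595/16)x + 553/48
θ f = (10/3)x^5 + 9x^3
([∇, S_{3/2}] + θ) f = (10/3)x^5 + (135/16)x^4 - (153/8)x^3 + (183/4)x^2 - (595/16)x + 553/48


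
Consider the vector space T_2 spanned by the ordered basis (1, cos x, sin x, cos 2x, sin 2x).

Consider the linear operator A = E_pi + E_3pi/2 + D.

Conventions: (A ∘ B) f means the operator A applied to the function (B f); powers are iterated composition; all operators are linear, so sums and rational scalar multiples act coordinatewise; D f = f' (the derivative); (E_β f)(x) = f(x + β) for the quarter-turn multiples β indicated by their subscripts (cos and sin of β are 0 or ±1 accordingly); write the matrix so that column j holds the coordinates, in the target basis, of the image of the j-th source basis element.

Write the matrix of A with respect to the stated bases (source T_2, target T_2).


the matrix is [[2, 0, 0, 0, 0]; [0, -1, 0, 0, 0]; [0, 0, -1, 0, 0]; [0, 0, 0, 0, 2]; [0, 0, 0, -2, 0]] (rows listed top to bottom)

image of 1: 2
image of cos x: -cos x
image of sin x: -sin x
image of cos 2x: -2sin 2x
image of sin 2x: 2cos 2x
each image's coordinates form column j of the matrix


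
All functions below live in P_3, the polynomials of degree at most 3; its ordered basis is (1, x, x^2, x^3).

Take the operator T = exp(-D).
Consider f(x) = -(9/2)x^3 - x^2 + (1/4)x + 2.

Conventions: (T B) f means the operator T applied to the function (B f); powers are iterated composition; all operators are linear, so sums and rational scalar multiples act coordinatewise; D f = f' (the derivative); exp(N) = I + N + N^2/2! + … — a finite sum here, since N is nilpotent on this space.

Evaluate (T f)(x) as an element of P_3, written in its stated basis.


order-1 term: (27/2)x^2 + 2x - 1/4
order-2 term: -(27/2)x - 1
order-3 term: 9/2
the series for exp(-D) f terminates at order 3
exp(-D) f = -(9/2)x^3 + (25/2)x^2 - (45/4)x + 21/4

the image equals g(x) = -(9/2)x^3 + (25/2)x^2 - (45/4)x + 21/4


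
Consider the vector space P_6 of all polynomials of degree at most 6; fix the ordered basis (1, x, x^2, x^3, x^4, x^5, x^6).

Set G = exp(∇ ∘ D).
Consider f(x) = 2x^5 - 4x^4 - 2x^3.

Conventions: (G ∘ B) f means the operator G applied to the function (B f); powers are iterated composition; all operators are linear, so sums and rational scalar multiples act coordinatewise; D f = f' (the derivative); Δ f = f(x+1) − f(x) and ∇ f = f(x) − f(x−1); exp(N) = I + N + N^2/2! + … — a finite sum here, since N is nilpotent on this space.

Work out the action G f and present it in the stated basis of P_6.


g(x) = 2x^5 - 4x^4 + 38x^3 - 108x^2 + 196x - 188

order-1 term: 40x^3 - 108x^2 + 76x - 20
order-2 term: 120x - 168
the series for exp(∇ ∘ D) f terminates at order 2
exp(∇ ∘ D) f = 2x^5 - 4x^4 + 38x^3 - 108x^2 + 196x - 188


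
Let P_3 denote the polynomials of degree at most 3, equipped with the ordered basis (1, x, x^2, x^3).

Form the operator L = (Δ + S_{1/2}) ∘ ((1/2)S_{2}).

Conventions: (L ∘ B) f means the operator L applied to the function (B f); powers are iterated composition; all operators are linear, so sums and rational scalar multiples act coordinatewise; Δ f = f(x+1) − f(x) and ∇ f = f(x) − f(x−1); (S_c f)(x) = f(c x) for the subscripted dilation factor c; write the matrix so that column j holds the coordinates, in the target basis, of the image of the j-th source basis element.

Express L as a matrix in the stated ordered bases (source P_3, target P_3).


the matrix is [[1/2, 1, 2, 4]; [0, 1/2, 4, 12]; [0, 0, 1/2, 12]; [0, 0, 0, 1/2]] (rows listed top to bottom)

image of 1: 1/2
image of x: (1/2)x + 1
image of x^2: (1/2)x^2 + 4x + 2
image of x^3: (1/2)x^3 + 12x^2 + 12x + 4
each image's coordinates form column j of the matrix


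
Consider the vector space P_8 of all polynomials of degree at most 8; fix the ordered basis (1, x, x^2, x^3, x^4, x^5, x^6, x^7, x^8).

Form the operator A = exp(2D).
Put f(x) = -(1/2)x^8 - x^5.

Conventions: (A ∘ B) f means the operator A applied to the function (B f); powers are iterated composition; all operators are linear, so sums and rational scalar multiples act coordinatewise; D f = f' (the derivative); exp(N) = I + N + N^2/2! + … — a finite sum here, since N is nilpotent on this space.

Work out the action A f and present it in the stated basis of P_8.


order-1 term: -8x^7 - 10x^4
order-2 term: -56x^6 - 40x^3
order-3 term: -224x^5 - 80x^2
order-4 term: -560x^4 - 80x
order-5 term: -896x^3 - 32
order-6 term: -896x^2
order-7 term: -512x
order-8 term: -128
the series for exp(2D) f terminates at order 8
exp(2D) f = -(1/2)x^8 - 8x^7 - 56x^6 - 225x^5 - 570x^4 - 936x^3 - 976x^2 - 592x - 160

g(x) = -(1/2)x^8 - 8x^7 - 56x^6 - 225x^5 - 570x^4 - 936x^3 - 976x^2 - 592x - 160


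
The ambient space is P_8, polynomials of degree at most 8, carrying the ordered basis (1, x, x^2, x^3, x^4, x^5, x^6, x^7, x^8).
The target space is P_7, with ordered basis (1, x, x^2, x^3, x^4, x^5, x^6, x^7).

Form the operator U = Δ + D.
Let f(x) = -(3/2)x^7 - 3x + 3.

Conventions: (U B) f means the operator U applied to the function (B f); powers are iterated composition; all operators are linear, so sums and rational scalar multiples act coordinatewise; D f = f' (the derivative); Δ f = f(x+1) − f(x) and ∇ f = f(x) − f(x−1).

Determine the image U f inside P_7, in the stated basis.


the result is g(x) = -21x^6 - (63/2)x^5 - (105/2)x^4 - (105/2)x^3 - (63/2)x^2 - (21/2)x - 15/2

Δ f = -(21/2)x^6 - (63/2)x^5 - (105/2)x^4 - (105/2)x^3 - (63/2)x^2 - (21/2)x - 9/2
D f = -(21/2)x^6 - 3
(Δ + D) f = -21x^6 - (63/2)x^5 - (105/2)x^4 - (105/2)x^3 - (63/2)x^2 - (21/2)x - 15/2


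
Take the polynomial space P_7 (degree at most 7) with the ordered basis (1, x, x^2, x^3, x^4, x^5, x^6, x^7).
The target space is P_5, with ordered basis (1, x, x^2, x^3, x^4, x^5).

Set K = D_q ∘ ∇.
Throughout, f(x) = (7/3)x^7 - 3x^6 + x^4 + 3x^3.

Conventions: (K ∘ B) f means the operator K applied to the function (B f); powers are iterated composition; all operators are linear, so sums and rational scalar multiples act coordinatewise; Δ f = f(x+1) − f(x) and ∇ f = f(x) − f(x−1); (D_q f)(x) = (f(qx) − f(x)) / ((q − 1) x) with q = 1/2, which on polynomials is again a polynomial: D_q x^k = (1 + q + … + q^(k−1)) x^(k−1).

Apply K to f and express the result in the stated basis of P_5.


∇ f = (49/3)x^6 - 67x^5 + (380/3)x^4 - (413/3)x^3 + 97x^2 - (118/3)x + 22/3
D_q ∇ f = (1029/32)x^5 - (2077/16)x^4 + (475/2)x^3 - (2891/12)x^2 + (291/2)x - 118/3

g(x) = (1029/32)x^5 - (2077/16)x^4 + (475/2)x^3 - (2891/12)x^2 + (291/2)x - 118/3


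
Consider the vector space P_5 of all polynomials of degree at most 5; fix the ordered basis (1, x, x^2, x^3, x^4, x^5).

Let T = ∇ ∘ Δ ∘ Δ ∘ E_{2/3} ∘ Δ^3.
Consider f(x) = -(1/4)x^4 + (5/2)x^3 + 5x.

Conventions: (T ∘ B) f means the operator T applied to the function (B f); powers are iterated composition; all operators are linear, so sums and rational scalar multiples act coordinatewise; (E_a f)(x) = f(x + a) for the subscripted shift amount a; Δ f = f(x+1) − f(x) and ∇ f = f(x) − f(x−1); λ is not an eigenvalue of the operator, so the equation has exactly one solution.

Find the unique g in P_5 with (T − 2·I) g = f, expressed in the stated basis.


the result is g(x) = (1/8)x^4 - (5/4)x^3 - (5/2)x

write g with unknown coordinates in the stated basis and equate coefficients in (T − 2·I) g = f
solving from the highest basis element down gives g = (1/8)x^4 - (5/4)x^3 - (5/2)x
check: T g = 0
so T g − 2·g = -(1/4)x^4 + (5/2)x^3 + 5x = f ✓


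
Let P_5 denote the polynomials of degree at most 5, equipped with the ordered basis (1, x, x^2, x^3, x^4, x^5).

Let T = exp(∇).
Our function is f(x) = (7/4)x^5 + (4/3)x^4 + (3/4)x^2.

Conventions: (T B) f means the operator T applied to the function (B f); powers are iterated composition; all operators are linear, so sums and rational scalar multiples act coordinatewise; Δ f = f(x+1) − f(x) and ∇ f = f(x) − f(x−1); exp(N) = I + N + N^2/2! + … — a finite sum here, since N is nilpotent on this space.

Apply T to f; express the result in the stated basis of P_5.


the result is g(x) = (7/4)x^5 + (121/12)x^4 + (16/3)x^3 - (67/4)x^2 + (59/12)x + 29/6

order-1 term: (35/4)x^4 - (73/6)x^3 + (19/2)x^2 - (23/12)x - 1/3
order-2 term: (35/2)x^3 - (89/2)x^2 + (181/4)x - 97/6
order-3 term: (35/2)x^2 - (283/6)x + 143/4
order-4 term: (35/4)x - 97/6
order-5 term: 7/4
the series for exp(∇) f terminates at order 5
exp(∇) f = (7/4)x^5 + (121/12)x^4 + (16/3)x^3 - (67/4)x^2 + (59/12)x + 29/6


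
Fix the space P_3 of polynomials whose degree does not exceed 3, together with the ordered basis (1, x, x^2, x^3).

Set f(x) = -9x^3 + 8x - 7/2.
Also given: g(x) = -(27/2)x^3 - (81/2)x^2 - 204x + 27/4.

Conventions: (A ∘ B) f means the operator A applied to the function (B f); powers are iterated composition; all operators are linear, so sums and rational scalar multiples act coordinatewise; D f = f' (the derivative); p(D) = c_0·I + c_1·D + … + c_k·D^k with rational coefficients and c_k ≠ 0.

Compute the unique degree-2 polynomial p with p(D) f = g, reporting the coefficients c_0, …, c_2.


p(D) = (3/2)·I + (3/2)·D + 4·D^2, i.e. c_0 = 3/2, c_1 = 3/2, c_2 = 4

D^0 f = -9x^3 + 8x - 7/2
D^1 f = -27x^2 + 8
D^2 f = -54x
matching coefficients of g against c_0 f + c_1 Df + … from the top degree down determines the c_i
solution: c_0 = 3/2, c_1 = 3/2, c_2 = 4


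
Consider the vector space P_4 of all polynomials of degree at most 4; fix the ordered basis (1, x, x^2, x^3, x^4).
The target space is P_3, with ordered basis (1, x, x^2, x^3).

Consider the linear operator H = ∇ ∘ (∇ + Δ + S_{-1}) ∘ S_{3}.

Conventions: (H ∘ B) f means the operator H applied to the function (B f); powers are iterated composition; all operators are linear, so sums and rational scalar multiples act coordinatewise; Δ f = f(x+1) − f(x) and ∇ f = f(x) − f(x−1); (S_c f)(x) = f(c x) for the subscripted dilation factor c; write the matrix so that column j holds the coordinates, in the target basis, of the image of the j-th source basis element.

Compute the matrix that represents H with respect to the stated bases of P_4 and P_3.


image of 1: 0
image of x: -3
image of x^2: 18x + 27
image of x^3: -81x^2 + 405x - 189
image of x^4: 324x^3 + 1458x^2 - 1620x + 1215
each image's coordinates form column j of the matrix

the matrix is [[0, -3, 27, -189, 1215]; [0, 0, 18, 405, -1620]; [0, 0, 0, -81, 1458]; [0, 0, 0, 0, 324]] (rows listed top to bottom)


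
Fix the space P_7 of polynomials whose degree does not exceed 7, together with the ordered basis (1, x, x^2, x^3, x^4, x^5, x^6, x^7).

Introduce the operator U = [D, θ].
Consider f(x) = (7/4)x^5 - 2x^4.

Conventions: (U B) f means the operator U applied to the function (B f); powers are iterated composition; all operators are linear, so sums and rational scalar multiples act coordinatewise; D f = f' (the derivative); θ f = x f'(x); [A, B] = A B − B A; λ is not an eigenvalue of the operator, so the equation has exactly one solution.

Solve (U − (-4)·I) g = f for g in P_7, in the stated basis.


write g with unknown coordinates in the stated basis and equate coefficients in (U − (-4)·I) g = f
solving from the highest basis element down gives g = (7/16)x^5 - (67/64)x^4 + (67/64)x^3 - (201/256)x^2 + (201/512)x - 201/2048
check: U g = (35/16)x^4 - (67/16)x^3 + (201/64)x^2 - (201/128)x + 201/512
so U g − (-4)·g = (7/4)x^5 - 2x^4 = f ✓

g(x) = (7/16)x^5 - (67/64)x^4 + (67/64)x^3 - (201/256)x^2 + (201/512)x - 201/2048


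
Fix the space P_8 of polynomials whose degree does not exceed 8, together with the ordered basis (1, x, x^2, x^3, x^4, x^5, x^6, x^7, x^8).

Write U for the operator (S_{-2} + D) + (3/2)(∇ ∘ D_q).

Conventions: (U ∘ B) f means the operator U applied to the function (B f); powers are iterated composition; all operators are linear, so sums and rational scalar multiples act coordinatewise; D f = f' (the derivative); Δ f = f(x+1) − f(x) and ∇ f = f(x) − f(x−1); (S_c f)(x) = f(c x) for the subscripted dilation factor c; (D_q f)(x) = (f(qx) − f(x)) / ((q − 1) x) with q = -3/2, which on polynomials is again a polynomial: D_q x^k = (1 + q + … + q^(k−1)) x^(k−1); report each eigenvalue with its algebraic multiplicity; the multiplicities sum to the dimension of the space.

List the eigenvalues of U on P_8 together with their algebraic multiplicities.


image of 1: 1
image of x: -2x + 1
image of x^2: 4x^2 + 2x - 3/4
image of x^3: -8x^3 + 3x^2 + (21/4)x - 21/8
image of x^4: 16x^4 + 4x^3 - (117/16)x^2 + (117/16)x - 39/16
image of x^5: -32x^5 + 5x^4 + (165/8)x^3 - (495/16)x^2 + (165/8)x - 165/32
image of x^6: 64x^6 + 6x^5 - (1995/64)x^4 + (1995/32)x^3 - (1995/32)x^2 + (1995/64)x - 399/64
image of x^7: -128x^7 + 7x^6 + (4167/64)x^5 - (20835/128)x^4 + (6945/32)x^3 - (20835/128)x^2 + (4167/64)x - 1389/128
image of x^8: 256x^8 + 8x^7 - (26481/256)x^6 + (79443/256)x^5 - (132405/256)x^4 + (132405/256)x^3 - (79443/256)x^2 + (26481/256)x - 3783/256
the matrix is upper triangular; its diagonal is (1, -2, 4, -8, 16, -32, 64, -128, 256)
for a triangular matrix the eigenvalues are the diagonal entries, with algebraic multiplicity their repetition count

λ = -128 (multiplicity 1), λ = -32 (multiplicity 1), λ = -8 (multiplicity 1), λ = -2 (multiplicity 1), λ = 1 (multiplicity 1), λ = 4 (multiplicity 1), λ = 16 (multiplicity 1), λ = 64 (multiplicity 1), λ = 256 (multiplicity 1)


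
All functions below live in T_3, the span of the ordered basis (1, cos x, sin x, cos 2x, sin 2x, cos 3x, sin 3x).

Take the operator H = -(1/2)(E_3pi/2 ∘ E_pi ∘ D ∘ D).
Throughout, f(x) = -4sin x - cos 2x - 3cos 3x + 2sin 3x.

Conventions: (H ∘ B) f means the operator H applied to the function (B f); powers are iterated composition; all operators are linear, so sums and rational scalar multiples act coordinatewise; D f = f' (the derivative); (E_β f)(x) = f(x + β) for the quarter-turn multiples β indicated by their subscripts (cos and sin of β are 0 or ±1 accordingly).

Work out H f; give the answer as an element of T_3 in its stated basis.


D f = -4cos x + 2sin 2x + 6cos 3x + 9sin 3x
D D f = 4sin x + 4cos 2x + 27cos 3x - 18sin 3x
E_pi D D f = -4sin x + 4cos 2x - 27cos 3x + 18sin 3x
E_3pi/2 (E_pi ∘ D) D f = 4cos x - 4cos 2x + 18cos 3x + 27sin 3x
(-(1/2)(E_3pi/2 ∘ E_pi ∘ D ∘ D)) f = -2cos x + 2cos 2x - 9cos 3x - (27/2)sin 3x

g(x) = -2cos x + 2cos 2x - 9cos 3x - (27/2)sin 3x


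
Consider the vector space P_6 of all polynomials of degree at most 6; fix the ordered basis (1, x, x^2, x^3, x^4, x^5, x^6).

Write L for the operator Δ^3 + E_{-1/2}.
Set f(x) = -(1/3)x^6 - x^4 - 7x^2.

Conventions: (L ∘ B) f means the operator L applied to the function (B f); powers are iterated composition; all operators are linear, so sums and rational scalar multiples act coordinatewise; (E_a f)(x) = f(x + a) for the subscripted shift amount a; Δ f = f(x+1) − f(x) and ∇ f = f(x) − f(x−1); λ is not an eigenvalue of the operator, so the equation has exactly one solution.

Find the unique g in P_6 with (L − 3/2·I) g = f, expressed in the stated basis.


g(x) = (2/3)x^6 - 4x^5 + 27x^4 + (86/3)x^3 + (1041/4)x^2 + (2195/4)x + 66521/48

write g with unknown coordinates in the stated basis and equate coefficients in (L − 3/2·I) g = f
solving from the highest basis element down gives g = (2/3)x^6 - 4x^5 + 27x^4 + (86/3)x^3 + (1041/4)x^2 + (2195/4)x + 66521/48
check: L g = (2/3)x^6 - 6x^5 + (79/2)x^4 + 43x^3 + (3067/8)x^2 + (6585/8)x + 66521/32
so L g − 3/2·g = -(1/3)x^6 - x^4 - 7x^2 = f ✓


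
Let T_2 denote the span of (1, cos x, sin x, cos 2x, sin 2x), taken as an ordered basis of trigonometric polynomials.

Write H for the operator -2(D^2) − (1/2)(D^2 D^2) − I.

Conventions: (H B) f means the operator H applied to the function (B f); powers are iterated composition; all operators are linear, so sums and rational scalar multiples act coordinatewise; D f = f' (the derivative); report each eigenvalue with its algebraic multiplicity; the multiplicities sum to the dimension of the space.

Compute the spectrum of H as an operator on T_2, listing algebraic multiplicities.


image of 1: -1
image of cos x: (1/2)cos x
image of sin x: (1/2)sin x
image of cos 2x: -cos 2x
image of sin 2x: -sin 2x
the matrix is diagonal; its diagonal is (-1, 1/2, 1/2, -1, -1)
for a triangular matrix the eigenvalues are the diagonal entries, with algebraic multiplicity their repetition count

λ = -1 (multiplicity 3), λ = 1/2 (multiplicity 2)


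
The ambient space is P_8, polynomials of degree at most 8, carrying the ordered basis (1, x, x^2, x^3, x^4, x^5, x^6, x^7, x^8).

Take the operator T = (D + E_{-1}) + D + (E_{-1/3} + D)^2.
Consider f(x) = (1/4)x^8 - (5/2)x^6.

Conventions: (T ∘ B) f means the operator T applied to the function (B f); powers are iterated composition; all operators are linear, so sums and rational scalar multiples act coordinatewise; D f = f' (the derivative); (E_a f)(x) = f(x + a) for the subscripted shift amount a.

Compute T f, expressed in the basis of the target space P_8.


D f = 2x^7 - 15x^5
E_{-1} f = (1/4)x^8 - 2x^7 + (9/2)x^6 + x^5 - 20x^4 + 36x^3 - (61/2)x^2 + 13x - 9/4
(D + E_{-1}) f = (1/4)x^8 + (9/2)x^6 - 14x^5 - 20x^4 + 36x^3 - (61/2)x^2 + 13x - 9/4
D f = 2x^7 - 15x^5
E_{-1/3} f = (1/4)x^8 - (2/3)x^7 - (31/18)x^6 + (121/27)x^5 - (320/81)x^4 + (436/243)x^3 - (661/1458)x^2 + (133/2187)x - 89/26244
D f = 2x^7 - 15x^5
(E_{-1/3} + D) f = (1/4)x^8 + (4/3)x^7 - (31/18)x^6 - (284/27)x^5 - (320/81)x^4 + (436/243)x^3 - (661/1458)x^2 + (133/2187)x - 89/26244
E_{-1/3} (E_{-1/3} + D) f = (1/4)x^8 + (2/3)x^7 - (73/18)x^6 - (121/27)x^5 + (745/81)x^4 - (688/243)x^3 - (1028/729)x^2 + (2081/2187)x - 977/6561
D (E_{-1/3} + D) f = 2x^7 + (28/3)x^6 - (31/3)x^5 - (1420/27)x^4 - (1280/81)x^3 + (436/81)x^2 - (661/729)x + 133/2187
(E_{-1/3} + D) (E_{-1/3} + D) f = (1/4)x^8 + (8/3)x^7 + (95/18)x^6 - (400/27)x^5 - (3515/81)x^4 - (4528/243)x^3 + (2896/729)x^2 + (98/2187)x - 578/6561
((D + E_{-1}) + D + (E_{-1/3} + D)^2) f = (1/2)x^8 + (14/3)x^7 + (88/9)x^6 - (1183/27)x^5 - (5135/81)x^4 + (4220/243)x^3 - (38677/1458)x^2 + (28529/2187)x - 61361/26244

the result is g(x) = (1/2)x^8 + (14/3)x^7 + (88/9)x^6 - (1183/27)x^5 - (5135/81)x^4 + (4220/243)x^3 - (38677/1458)x^2 + (28529/2187)x - 61361/26244


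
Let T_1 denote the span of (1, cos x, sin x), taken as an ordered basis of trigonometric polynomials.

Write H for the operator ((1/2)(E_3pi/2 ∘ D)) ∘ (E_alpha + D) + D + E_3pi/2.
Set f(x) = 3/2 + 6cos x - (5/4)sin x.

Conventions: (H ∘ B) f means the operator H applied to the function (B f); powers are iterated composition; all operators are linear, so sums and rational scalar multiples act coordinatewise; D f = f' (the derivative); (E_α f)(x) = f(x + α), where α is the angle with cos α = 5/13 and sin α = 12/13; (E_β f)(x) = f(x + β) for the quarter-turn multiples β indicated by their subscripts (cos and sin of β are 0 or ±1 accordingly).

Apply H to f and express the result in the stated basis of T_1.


E_alpha f = 3/2 + (15/13)cos x - (313/52)sin x
D f = -(5/4)cos x - 6sin x
(E_alpha + D) f = 3/2 - (5/52)cos x - (625/52)sin x
D (E_alpha + D) f = -(625/52)cos x + (5/52)sin x
E_3pi/2 D (E_alpha + D) f = -(5/52)cos x - (625/52)sin x
((1/2)(E_3pi/2 ∘ D)) (E_alpha + D) f = -(5/104)cos x - (625/104)sin x
D f = -(5/4)cos x - 6sin x
E_3pi/2 f = 3/2 + (5/4)cos x + 6sin x
(((1/2)(E_3pi/2 ∘ D)) ∘ (E_alpha + D) + D + E_3pi/2) f = 3/2 - (5/104)cos x - (625/104)sin x

the image equals g(x) = 3/2 - (5/104)cos x - (625/104)sin x


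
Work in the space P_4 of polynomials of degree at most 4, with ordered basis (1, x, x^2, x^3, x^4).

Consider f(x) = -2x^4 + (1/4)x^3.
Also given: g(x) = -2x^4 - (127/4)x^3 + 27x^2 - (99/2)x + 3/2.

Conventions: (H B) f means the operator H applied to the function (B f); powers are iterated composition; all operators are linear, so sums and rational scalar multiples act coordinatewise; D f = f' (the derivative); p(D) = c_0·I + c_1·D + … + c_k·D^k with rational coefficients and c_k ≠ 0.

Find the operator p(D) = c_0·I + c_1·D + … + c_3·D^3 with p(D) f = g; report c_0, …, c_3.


c_0 = 1, c_1 = 4, c_2 = -1, c_3 = 1

D^0 f = -2x^4 + (1/4)x^3
D^1 f = -8x^3 + (3/4)x^2
D^2 f = -24x^2 + (3/2)x
D^3 f = -48x + 3/2
matching coefficients of g against c_0 f + c_1 Df + … from the top degree down determines the c_i
solution: c_0 = 1, c_1 = 4, c_2 = -1, c_3 = 1


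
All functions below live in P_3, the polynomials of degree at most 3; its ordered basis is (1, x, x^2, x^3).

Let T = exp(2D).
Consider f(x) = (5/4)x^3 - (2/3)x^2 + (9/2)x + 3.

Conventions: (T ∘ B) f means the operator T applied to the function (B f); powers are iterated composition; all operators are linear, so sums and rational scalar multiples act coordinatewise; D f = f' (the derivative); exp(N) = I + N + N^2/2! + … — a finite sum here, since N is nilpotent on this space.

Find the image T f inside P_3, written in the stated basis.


the image equals g(x) = (5/4)x^3 + (41/6)x^2 + (101/6)x + 58/3

order-1 term: (15/2)x^2 - (8/3)x + 9
order-2 term: 15x - 8/3
order-3 term: 10
the series for exp(2D) f terminates at order 3
exp(2D) f = (5/4)x^3 + (41/6)x^2 + (101/6)x + 58/3


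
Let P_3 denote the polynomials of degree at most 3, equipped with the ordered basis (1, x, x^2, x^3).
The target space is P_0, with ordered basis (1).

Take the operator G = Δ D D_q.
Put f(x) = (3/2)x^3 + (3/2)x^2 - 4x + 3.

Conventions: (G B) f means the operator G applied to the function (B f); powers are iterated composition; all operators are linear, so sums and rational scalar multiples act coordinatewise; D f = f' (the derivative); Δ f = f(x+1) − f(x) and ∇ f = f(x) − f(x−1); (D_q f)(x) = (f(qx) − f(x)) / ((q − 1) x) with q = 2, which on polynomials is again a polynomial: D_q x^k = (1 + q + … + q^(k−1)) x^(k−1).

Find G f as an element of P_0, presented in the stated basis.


D_q f = (21/2)x^2 + (9/2)x - 4
D D_q f = 21x + 9/2
Δ D D_q f = 21

g(x) = 21


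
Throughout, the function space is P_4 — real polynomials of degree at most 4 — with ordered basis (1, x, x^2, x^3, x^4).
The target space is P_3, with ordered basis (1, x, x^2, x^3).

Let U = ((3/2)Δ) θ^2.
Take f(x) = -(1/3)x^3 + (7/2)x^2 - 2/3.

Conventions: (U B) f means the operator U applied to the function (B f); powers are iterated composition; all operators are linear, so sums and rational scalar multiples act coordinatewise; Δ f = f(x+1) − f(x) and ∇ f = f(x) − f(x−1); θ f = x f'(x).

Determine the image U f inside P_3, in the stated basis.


θ f = -x^3 + 7x^2
θ θ f = -3x^3 + 14x^2
Δ θ^2 f = -9x^2 + 19x + 11
((3/2)Δ) θ^2 f = -(27/2)x^2 + (57/2)x + 33/2

g(x) = -(27/2)x^2 + (57/2)x + 33/2


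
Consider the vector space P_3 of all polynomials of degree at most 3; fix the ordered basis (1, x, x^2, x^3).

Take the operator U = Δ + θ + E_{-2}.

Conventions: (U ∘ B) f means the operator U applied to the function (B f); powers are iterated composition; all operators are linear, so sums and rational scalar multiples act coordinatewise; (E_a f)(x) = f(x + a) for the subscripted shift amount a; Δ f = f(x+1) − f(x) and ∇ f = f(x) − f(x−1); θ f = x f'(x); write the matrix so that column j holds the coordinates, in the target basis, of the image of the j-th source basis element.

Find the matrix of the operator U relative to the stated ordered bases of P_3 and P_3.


the matrix is [[1, -1, 5, -7]; [0, 2, -2, 15]; [0, 0, 3, -3]; [0, 0, 0, 4]] (rows listed top to bottom)

image of 1: 1
image of x: 2x - 1
image of x^2: 3x^2 - 2x + 5
image of x^3: 4x^3 - 3x^2 + 15x - 7
each image's coordinates form column j of the matrix


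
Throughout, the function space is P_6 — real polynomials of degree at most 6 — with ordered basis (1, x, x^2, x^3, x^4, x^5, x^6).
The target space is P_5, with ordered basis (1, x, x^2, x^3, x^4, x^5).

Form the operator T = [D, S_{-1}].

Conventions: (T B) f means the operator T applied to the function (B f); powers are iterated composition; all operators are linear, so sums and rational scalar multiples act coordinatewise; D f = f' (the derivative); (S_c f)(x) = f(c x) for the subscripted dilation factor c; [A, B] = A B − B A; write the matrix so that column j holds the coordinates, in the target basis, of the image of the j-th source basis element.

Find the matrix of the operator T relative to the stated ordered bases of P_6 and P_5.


the matrix is [[0, -2, 0, 0, 0, 0, 0]; [0, 0, 4, 0, 0, 0, 0]; [0, 0, 0, -6, 0, 0, 0]; [0, 0, 0, 0, 8, 0, 0]; [0, 0, 0, 0, 0, -10, 0]; [0, 0, 0, 0, 0, 0, 12]] (rows listed top to bottom)

image of 1: 0
image of x: -2
image of x^2: 4x
image of x^3: -6x^2
image of x^4: 8x^3
image of x^5: -10x^4
image of x^6: 12x^5
each image's coordinates form column j of the matrix


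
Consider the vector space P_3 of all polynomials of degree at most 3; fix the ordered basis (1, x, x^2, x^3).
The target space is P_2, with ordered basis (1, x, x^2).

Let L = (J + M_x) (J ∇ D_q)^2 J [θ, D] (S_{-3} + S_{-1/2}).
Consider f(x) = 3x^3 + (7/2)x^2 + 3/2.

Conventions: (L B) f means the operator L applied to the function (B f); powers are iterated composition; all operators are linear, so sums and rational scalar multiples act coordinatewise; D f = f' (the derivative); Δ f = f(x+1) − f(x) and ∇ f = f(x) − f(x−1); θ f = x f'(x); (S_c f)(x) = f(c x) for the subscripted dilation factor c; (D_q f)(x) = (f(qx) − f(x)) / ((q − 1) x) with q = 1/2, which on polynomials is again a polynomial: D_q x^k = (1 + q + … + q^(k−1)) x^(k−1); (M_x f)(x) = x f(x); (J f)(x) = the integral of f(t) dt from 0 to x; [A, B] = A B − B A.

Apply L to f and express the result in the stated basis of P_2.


S_{-3} f = -81x^3 + (63/2)x^2 + 3/2
S_{-1/2} f = -(3/8)x^3 + (7/8)x^2 + 3/2
(S_{-3} + S_{-1/2}) f = -(651/8)x^3 + (259/8)x^2 + 3
D (S_{-3} + S_{-1/2}) f = -(1953/8)x^2 + (259/4)x
θ D (S_{-3} + S_{-1/2}) f = -(1953/4)x^2 + (259/4)x
θ (S_{-3} + S_{-1/2}) f = -(1953/8)x^3 + (259/4)x^2
D θ (S_{-3} + S_{-1/2}) f = -(5859/8)x^2 + (259/2)x
[θ, D] (S_{-3} + S_{-1/2}) f = (1953/8)x^2 - (259/4)x
J [θ, D] (S_{-3} + S_{-1/2}) f = (651/8)x^3 - (259/8)x^2
D_q (J [θ, D] (S_{-3} + S_{-1/2})) f = (4557/32)x^2 - (777/16)x
∇ D_q (J [θ, D] (S_{-3} + S_{-1/2})) f = (4557/16)x - 6111/32
J ∇ D_q (J [θ, D] (S_{-3} + S_{-1/2})) f = (4557/32)x^2 - (6111/32)x
D_q (J ∇ D_q) (J [θ, D] (S_{-3} + S_{-1/2})) f = (13671/64)x - 6111/32
∇ D_q (J ∇ D_q) (J [θ, D] (S_{-3} + S_{-1/2})) f = 13671/64
J ∇ D_q (J ∇ D_q) (J [θ, D] (S_{-3} + S_{-1/2})) f = (13671/64)x
J (J ∇ D_q)^2 (J [θ, D] (S_{-3} + S_{-1/2})) f = (13671/128)x^2
M_x (J ∇ D_q)^2 (J [θ, D] (S_{-3} + S_{-1/2})) f = (13671/64)x^2
(J + M_x) (J ∇ D_q)^2 (J [θ, D] (S_{-3} + S_{-1/2})) f = (41013/128)x^2

the image equals g(x) = (41013/128)x^2


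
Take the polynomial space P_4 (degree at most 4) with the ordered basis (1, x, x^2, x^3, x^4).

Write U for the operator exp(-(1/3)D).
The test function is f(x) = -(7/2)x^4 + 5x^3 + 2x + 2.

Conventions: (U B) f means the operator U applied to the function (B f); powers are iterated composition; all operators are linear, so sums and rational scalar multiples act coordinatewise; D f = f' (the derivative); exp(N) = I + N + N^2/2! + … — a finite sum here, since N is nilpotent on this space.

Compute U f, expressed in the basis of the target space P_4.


order-1 term: (14/3)x^3 - 5x^2 - 2/3
order-2 term: -(7/3)x^2 + (5/3)x
order-3 term: (14/27)x - 5/27
order-4 term: -7/162
the series for exp(-(1/3)D) f terminates at order 4
exp(-(1/3)D) f = -(7/2)x^4 + (29/3)x^3 - (22/3)x^2 + (113/27)x + 179/162

g(x) = -(7/2)x^4 + (29/3)x^3 - (22/3)x^2 + (113/27)x + 179/162


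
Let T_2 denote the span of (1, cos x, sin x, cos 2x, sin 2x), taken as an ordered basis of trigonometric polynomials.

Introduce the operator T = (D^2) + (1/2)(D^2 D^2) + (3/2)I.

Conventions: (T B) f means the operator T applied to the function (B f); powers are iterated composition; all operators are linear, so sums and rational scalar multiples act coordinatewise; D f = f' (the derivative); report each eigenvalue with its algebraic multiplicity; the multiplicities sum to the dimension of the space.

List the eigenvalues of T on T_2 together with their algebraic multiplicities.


image of 1: 3/2
image of cos x: cos x
image of sin x: sin x
image of cos 2x: (11/2)cos 2x
image of sin 2x: (11/2)sin 2x
the matrix is diagonal; its diagonal is (3/2, 1, 1, 11/2, 11/2)
for a triangular matrix the eigenvalues are the diagonal entries, with algebraic multiplicity their repetition count

λ = 1 (multiplicity 2), λ = 3/2 (multiplicity 1), λ = 11/2 (multiplicity 2)


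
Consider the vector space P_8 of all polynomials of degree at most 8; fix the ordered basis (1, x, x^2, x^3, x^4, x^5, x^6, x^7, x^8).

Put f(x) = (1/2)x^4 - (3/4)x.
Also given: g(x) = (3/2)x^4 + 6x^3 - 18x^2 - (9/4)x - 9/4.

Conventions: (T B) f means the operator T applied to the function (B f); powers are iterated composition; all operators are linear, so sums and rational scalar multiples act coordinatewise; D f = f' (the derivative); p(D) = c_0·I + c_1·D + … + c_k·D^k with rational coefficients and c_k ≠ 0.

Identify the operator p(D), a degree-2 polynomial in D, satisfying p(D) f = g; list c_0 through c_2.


p(D) = 3·I + 3·D − 3·D^2, i.e. c_0 = 3, c_1 = 3, c_2 = -3

D^0 f = (1/2)x^4 - (3/4)x
D^1 f = 2x^3 - 3/4
D^2 f = 6x^2
matching coefficients of g against c_0 f + c_1 Df + … from the top degree down determines the c_i
solution: c_0 = 3, c_1 = 3, c_2 = -3


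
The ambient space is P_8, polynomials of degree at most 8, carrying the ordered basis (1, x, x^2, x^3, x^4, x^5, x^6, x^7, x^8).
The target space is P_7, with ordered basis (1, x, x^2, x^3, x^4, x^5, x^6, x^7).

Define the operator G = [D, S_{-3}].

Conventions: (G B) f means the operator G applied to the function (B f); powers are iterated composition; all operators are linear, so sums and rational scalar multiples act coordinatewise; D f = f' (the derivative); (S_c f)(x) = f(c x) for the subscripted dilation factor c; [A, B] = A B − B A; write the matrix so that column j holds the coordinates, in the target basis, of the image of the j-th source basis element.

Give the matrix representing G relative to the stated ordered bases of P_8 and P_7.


image of 1: 0
image of x: -4
image of x^2: 24x
image of x^3: -108x^2
image of x^4: 432x^3
image of x^5: -1620x^4
image of x^6: 5832x^5
image of x^7: -20412x^6
image of x^8: 69984x^7
each image's coordinates form column j of the matrix

the matrix is [[0, -4, 0, 0, 0, 0, 0, 0, 0]; [0, 0, 24, 0, 0, 0, 0, 0, 0]; [0, 0, 0, -108, 0, 0, 0, 0, 0]; [0, 0, 0, 0, 432, 0, 0, 0, 0]; [0, 0, 0, 0, 0, -1620, 0, 0, 0]; [0, 0, 0, 0, 0, 0, 5832, 0, 0]; [0, 0, 0, 0, 0, 0, 0, -20412, 0]; [0, 0, 0, 0, 0, 0, 0, 0, 69984]] (rows listed top to bottom)


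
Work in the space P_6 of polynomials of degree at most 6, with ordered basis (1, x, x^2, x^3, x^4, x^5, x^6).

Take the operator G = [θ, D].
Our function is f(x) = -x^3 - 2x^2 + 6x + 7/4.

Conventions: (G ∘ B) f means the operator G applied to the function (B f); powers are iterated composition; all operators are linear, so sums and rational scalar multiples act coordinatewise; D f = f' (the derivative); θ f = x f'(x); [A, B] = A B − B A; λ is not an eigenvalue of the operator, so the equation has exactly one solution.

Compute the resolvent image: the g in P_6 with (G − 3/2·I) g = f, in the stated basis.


write g with unknown coordinates in the stated basis and equate coefficients in (G − 3/2·I) g = f
solving from the highest basis element down gives g = (2/3)x^3 - 4x + 3/2
check: G g = -2x^2 + 4
so G g − 3/2·g = -x^3 - 2x^2 + 6x + 7/4 = f ✓

the result is g(x) = (2/3)x^3 - 4x + 3/2


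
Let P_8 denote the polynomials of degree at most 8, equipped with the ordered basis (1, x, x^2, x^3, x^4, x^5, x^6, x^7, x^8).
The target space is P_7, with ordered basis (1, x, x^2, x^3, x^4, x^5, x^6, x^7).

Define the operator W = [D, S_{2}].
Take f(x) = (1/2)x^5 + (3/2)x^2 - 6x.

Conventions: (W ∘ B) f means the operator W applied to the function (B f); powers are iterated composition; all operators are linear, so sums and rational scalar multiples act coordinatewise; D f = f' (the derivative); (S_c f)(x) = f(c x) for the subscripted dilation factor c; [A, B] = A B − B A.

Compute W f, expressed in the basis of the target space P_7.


S_{2} f = 16x^5 + 6x^2 - 12x
D S_{2} f = 80x^4 + 12x - 12
D f = (5/2)x^4 + 3x - 6
S_{2} D f = 40x^4 + 6x - 6
[D, S_{2}] f = 40x^4 + 6x - 6

the image equals g(x) = 40x^4 + 6x - 6


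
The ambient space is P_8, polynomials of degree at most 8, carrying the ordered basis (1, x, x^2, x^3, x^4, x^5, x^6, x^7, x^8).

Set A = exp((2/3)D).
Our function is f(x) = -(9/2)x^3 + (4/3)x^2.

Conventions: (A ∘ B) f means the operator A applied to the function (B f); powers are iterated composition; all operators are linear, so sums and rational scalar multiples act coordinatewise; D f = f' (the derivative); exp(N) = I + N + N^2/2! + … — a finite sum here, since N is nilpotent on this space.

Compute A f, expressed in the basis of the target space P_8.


order-1 term: -9x^2 + (16/9)x
order-2 term: -6x + 16/27
order-3 term: -4/3
the series for exp((2/3)D) f terminates at order 3
exp((2/3)D) f = -(9/2)x^3 - (23/3)x^2 - (38/9)x - 20/27

the image equals g(x) = -(9/2)x^3 - (23/3)x^2 - (38/9)x - 20/27


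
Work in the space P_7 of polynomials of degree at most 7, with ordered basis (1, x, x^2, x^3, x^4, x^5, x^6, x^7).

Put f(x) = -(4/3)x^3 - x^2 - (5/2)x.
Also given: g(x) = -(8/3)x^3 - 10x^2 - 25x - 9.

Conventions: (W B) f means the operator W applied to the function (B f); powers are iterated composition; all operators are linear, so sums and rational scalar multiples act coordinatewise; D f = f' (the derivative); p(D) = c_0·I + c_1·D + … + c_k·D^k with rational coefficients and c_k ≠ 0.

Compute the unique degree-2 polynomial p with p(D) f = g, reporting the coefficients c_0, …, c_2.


c_0 = 2, c_1 = 2, c_2 = 2

D^0 f = -(4/3)x^3 - x^2 - (5/2)x
D^1 f = -4x^2 - 2x - 5/2
D^2 f = -8x - 2
matching coefficients of g against c_0 f + c_1 Df + … from the top degree down determines the c_i
solution: c_0 = 2, c_1 = 2, c_2 = 2


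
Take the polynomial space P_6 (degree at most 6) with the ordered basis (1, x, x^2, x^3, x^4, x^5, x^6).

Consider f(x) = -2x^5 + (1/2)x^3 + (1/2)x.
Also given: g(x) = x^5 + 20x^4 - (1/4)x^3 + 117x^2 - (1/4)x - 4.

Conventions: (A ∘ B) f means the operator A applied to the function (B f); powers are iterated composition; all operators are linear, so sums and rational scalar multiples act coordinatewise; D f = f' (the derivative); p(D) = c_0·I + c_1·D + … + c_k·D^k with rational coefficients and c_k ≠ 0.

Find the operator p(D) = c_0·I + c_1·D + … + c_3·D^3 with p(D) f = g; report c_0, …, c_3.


D^0 f = -2x^5 + (1/2)x^3 + (1/2)x
D^1 f = -10x^4 + (3/2)x^2 + 1/2
D^2 f = -40x^3 + 3x
D^3 f = -120x^2 + 3
matching coefficients of g against c_0 f + c_1 Df + … from the top degree down determines the c_i
solution: c_0 = -1/2, c_1 = -2, c_2 = 0, c_3 = -1

p(D) = -(1/2)·I − 2·D − D^3, i.e. c_0 = -1/2, c_1 = -2, c_2 = 0, c_3 = -1
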